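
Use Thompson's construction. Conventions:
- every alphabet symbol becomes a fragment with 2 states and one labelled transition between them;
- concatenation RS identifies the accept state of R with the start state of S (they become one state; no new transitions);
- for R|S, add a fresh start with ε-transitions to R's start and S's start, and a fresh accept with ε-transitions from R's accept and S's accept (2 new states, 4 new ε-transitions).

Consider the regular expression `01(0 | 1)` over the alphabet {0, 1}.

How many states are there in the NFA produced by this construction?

8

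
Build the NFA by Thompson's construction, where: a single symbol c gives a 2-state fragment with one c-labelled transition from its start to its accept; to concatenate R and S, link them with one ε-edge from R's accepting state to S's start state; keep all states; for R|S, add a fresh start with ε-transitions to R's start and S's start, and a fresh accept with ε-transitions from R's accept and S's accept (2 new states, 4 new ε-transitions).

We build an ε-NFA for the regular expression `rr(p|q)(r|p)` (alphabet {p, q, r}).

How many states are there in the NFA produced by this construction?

Bottom-up over the parse tree:
Each of the 6 symbol leaves contributes a 2-state fragment.
  p|q — 6 states
  r|p — 6 states
  rr(p|q)(r|p) — 16 states

16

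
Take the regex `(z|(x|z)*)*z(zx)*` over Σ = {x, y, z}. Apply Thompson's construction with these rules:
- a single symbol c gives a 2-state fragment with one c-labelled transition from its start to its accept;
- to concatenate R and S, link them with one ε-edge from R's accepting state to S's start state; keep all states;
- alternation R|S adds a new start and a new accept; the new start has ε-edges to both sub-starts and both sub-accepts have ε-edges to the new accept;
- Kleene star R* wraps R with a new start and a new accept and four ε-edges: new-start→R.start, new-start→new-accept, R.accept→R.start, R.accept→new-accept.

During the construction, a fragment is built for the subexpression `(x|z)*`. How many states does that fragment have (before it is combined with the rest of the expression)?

8

Fragment for `(x|z)*`:
Each of the 2 symbol leaves contributes a 2-state fragment.
  x|z — 6 states
  (x|z)* — 8 states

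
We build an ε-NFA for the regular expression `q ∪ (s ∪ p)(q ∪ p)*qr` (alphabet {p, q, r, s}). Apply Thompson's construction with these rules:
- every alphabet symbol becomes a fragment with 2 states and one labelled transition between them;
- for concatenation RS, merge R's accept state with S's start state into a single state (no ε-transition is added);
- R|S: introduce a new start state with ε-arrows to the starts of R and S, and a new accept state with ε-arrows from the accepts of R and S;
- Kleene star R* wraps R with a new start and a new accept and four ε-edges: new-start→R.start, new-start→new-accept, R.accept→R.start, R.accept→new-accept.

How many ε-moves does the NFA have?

Per subexpression:
Each of the 7 symbol leaves contributes 0 ε-transitions.
  s ∪ p = 4 ε-transitions
  q ∪ p = 4 ε-transitions
  (q ∪ p)* = 8 ε-transitions
  (s ∪ p)(q ∪ p)*qr = 12 ε-transitions
  q ∪ (s ∪ p)(q ∪ p)*qr = 16 ε-transitions

16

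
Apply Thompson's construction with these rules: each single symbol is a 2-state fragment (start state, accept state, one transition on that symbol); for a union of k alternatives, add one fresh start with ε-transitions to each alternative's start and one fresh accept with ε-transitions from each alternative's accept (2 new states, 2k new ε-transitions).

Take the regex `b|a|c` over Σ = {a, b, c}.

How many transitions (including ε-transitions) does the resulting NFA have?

Bottom-up over the parse tree:
Each of the 3 symbol leaves contributes 1 transition (1 symbol, 0 ε).
  b|a|c — 9 transitions (3 symbol, 6 ε)

9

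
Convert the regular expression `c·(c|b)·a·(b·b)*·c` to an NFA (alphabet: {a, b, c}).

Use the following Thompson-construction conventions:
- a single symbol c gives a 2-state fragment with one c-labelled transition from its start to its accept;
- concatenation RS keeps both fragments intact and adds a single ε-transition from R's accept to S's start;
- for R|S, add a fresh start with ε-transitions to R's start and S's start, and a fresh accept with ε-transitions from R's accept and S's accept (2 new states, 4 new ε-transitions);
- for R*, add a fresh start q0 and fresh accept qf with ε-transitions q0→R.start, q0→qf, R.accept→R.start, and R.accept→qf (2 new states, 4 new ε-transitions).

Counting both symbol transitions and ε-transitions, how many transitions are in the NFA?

Building bottom-up:
Each of the 7 symbol leaves contributes 1 transition (1 symbol, 0 ε).
  c|b : 6 transitions (2 symbol, 4 ε)
  b·b : 3 transitions (2 symbol, 1 ε)
  (b·b)* : 7 transitions (2 symbol, 5 ε)
  c·(c|b)·a·(b·b)*·c : 20 transitions (7 symbol, 13 ε)

20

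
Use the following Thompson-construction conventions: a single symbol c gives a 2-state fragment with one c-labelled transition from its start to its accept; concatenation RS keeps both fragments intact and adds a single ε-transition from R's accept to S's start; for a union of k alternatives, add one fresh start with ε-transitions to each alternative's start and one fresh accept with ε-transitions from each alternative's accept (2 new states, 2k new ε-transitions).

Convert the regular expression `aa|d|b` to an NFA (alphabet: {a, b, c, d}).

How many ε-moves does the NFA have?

By structural recursion:
Each of the 4 symbol leaves contributes 0 ε-transitions.
  aa → 1 ε-transition
  aa|d|b → 7 ε-transitions

7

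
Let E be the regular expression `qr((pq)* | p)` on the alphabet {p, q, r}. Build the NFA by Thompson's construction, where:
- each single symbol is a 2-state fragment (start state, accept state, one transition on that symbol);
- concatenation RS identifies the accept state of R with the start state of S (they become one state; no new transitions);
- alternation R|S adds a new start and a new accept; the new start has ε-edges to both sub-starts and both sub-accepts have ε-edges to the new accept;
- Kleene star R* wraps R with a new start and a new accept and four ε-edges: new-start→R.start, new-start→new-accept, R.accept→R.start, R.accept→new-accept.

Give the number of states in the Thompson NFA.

By structural recursion:
Each of the 5 symbol leaves contributes a 2-state fragment.
  pq = 3 states
  (pq)* = 5 states
  (pq)* | p = 9 states
  qr((pq)* | p) = 11 states

11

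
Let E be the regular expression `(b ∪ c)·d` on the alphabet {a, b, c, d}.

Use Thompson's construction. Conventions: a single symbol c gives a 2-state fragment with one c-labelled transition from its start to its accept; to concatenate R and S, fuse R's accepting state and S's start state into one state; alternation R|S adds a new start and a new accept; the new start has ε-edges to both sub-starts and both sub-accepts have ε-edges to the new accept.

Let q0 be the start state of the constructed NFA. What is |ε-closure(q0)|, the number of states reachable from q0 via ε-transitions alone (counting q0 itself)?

3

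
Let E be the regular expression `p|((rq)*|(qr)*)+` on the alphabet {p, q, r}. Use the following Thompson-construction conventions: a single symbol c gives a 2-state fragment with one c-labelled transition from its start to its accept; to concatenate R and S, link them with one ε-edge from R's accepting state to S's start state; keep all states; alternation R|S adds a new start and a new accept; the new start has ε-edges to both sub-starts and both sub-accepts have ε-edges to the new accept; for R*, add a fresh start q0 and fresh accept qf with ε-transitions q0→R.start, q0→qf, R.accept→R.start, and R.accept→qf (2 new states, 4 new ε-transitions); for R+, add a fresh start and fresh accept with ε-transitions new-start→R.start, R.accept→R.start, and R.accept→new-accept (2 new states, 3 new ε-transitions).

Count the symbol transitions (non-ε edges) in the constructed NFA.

5

Bottom-up over the parse tree:
Each of the 5 symbol leaves contributes exactly 1 symbol transition.
  rq — 2 symbol transitions
  (rq)* — 2 symbol transitions
  qr — 2 symbol transitions
  (qr)* — 2 symbol transitions
  (rq)*|(qr)* — 4 symbol transitions
  ((rq)*|(qr)*)+ — 4 symbol transitions
  p|((rq)*|(qr)*)+ — 5 symbol transitions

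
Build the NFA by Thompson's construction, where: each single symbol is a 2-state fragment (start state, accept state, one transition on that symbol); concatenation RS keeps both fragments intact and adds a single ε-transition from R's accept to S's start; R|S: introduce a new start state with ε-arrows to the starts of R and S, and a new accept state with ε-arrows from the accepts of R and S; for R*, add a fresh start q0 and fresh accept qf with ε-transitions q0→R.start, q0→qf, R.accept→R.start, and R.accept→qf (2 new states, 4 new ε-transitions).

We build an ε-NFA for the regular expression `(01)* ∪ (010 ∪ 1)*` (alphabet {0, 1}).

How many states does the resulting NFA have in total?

20

Building bottom-up:
Each of the 6 symbol leaves contributes a 2-state fragment.
  01 = 4 states
  (01)* = 6 states
  010 = 6 states
  010 ∪ 1 = 10 states
  (010 ∪ 1)* = 12 states
  (01)* ∪ (010 ∪ 1)* = 20 states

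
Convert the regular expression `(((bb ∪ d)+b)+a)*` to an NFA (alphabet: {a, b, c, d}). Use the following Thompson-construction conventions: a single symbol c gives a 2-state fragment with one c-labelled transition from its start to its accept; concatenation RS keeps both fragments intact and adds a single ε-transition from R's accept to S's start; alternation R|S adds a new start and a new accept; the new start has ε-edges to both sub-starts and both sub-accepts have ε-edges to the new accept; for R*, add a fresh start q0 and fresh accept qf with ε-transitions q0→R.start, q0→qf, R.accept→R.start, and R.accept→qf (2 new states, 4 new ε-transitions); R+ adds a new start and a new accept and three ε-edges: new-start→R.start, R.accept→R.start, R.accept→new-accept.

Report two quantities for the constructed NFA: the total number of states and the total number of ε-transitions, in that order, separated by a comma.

Per subexpression:
Each of the 5 symbol leaves contributes 2 states and 0 ε-transitions.
  bb : 4 states, 1 ε-transition
  bb ∪ d : 8 states, 5 ε-transitions
  (bb ∪ d)+ : 10 states, 8 ε-transitions
  (bb ∪ d)+b : 12 states, 9 ε-transitions
  ((bb ∪ d)+b)+ : 14 states, 12 ε-transitions
  ((bb ∪ d)+b)+a : 16 states, 13 ε-transitions
  (((bb ∪ d)+b)+a)* : 18 states, 17 ε-transitions

18, 17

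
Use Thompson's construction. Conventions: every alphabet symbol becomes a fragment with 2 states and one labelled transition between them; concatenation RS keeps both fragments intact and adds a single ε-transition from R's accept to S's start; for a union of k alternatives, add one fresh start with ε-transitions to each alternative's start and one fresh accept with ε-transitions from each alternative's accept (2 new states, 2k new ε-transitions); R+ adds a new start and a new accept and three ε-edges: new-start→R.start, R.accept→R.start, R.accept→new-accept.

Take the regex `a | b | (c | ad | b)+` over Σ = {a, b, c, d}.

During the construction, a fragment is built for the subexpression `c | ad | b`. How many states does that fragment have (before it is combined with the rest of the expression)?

Fragment for `c | ad | b`:
Each of the 4 symbol leaves contributes a 2-state fragment.
  ad = 4 states
  c | ad | b = 10 states

10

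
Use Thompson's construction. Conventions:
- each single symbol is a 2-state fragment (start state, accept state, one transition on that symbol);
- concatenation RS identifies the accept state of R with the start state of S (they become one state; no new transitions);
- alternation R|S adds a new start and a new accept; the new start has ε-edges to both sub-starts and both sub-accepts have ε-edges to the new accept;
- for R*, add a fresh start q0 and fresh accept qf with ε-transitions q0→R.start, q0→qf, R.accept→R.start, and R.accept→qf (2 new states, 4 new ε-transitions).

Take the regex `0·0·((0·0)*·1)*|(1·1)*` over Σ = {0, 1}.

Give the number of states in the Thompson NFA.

17

Recursing over subexpressions:
Each of the 7 symbol leaves contributes a 2-state fragment.
  0·0 — 3 states
  (0·0)* — 5 states
  (0·0)*·1 — 6 states
  ((0·0)*·1)* — 8 states
  0·0·((0·0)*·1)* — 10 states
  1·1 — 3 states
  (1·1)* — 5 states
  0·0·((0·0)*·1)*|(1·1)* — 17 states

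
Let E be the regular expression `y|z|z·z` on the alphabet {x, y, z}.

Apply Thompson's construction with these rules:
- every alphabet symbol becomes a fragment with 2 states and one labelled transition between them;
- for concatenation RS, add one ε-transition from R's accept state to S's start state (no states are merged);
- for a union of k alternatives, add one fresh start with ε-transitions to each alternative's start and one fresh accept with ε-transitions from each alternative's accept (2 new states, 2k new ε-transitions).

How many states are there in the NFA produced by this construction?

Recursing over subexpressions:
Each of the 4 symbol leaves contributes a 2-state fragment.
  z·z — 4 states
  y|z|z·z — 10 states

10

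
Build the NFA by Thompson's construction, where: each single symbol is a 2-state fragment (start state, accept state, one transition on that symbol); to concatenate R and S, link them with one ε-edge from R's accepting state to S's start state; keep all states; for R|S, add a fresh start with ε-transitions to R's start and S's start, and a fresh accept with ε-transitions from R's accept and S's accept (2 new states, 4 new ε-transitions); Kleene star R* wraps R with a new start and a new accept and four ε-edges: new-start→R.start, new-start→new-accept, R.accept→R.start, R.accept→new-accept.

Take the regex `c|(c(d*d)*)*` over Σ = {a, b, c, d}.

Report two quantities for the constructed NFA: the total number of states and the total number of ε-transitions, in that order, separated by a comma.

Bottom-up over the parse tree:
Each of the 4 symbol leaves contributes 2 states and 0 ε-transitions.
  d* : 4 states, 4 ε-transitions
  d*d : 6 states, 5 ε-transitions
  (d*d)* : 8 states, 9 ε-transitions
  c(d*d)* : 10 states, 10 ε-transitions
  (c(d*d)*)* : 12 states, 14 ε-transitions
  c|(c(d*d)*)* : 16 states, 18 ε-transitions

16, 18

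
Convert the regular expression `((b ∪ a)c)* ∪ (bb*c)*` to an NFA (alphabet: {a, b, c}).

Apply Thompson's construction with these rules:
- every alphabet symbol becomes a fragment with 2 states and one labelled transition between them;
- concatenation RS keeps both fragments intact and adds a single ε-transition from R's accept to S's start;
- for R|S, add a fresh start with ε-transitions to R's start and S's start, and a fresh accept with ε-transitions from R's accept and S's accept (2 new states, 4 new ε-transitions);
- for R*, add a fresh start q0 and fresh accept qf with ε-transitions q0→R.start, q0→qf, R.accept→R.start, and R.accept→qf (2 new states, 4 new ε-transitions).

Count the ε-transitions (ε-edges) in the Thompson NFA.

Bottom-up over the parse tree:
Each of the 6 symbol leaves contributes 0 ε-transitions.
  b ∪ a = 4 ε-transitions
  (b ∪ a)c = 5 ε-transitions
  ((b ∪ a)c)* = 9 ε-transitions
  b* = 4 ε-transitions
  bb*c = 6 ε-transitions
  (bb*c)* = 10 ε-transitions
  ((b ∪ a)c)* ∪ (bb*c)* = 23 ε-transitions

23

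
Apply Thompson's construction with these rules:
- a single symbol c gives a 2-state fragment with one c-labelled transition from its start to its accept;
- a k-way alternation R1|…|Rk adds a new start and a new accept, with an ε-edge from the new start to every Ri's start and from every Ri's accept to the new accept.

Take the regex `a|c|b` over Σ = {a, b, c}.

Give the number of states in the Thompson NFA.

8

Building bottom-up:
Each of the 3 symbol leaves contributes a 2-state fragment.
  a|c|b : 8 states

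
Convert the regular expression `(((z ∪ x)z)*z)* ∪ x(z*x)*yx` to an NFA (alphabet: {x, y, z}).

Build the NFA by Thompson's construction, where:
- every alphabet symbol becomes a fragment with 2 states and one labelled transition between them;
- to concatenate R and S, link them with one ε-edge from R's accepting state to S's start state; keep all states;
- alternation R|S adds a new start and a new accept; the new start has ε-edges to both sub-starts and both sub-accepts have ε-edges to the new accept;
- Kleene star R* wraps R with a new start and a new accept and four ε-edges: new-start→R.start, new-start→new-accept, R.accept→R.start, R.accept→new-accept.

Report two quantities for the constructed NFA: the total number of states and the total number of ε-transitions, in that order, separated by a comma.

30, 30

Building bottom-up:
Each of the 9 symbol leaves contributes 2 states and 0 ε-transitions.
  z ∪ x = 6 states, 4 ε-transitions
  (z ∪ x)z = 8 states, 5 ε-transitions
  ((z ∪ x)z)* = 10 states, 9 ε-transitions
  ((z ∪ x)z)*z = 12 states, 10 ε-transitions
  (((z ∪ x)z)*z)* = 14 states, 14 ε-transitions
  z* = 4 states, 4 ε-transitions
  z*x = 6 states, 5 ε-transitions
  (z*x)* = 8 states, 9 ε-transitions
  x(z*x)*yx = 14 states, 12 ε-transitions
  (((z ∪ x)z)*z)* ∪ x(z*x)*yx = 30 states, 30 ε-transitions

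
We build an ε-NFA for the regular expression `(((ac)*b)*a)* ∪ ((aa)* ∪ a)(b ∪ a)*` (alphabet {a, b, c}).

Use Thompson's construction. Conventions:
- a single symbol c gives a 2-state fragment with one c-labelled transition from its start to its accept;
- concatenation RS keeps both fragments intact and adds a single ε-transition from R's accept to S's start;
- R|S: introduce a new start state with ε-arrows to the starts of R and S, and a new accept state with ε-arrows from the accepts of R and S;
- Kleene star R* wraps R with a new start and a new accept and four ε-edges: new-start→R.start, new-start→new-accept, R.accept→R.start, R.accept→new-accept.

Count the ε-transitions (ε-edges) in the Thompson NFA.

By structural recursion:
Each of the 9 symbol leaves contributes 0 ε-transitions.
  ac = 1 ε-transition
  (ac)* = 5 ε-transitions
  (ac)*b = 6 ε-transitions
  ((ac)*b)* = 10 ε-transitions
  ((ac)*b)*a = 11 ε-transitions
  (((ac)*b)*a)* = 15 ε-transitions
  aa = 1 ε-transition
  (aa)* = 5 ε-transitions
  (aa)* ∪ a = 9 ε-transitions
  b ∪ a = 4 ε-transitions
  (b ∪ a)* = 8 ε-transitions
  ((aa)* ∪ a)(b ∪ a)* = 18 ε-transitions
  (((ac)*b)*a)* ∪ ((aa)* ∪ a)(b ∪ a)* = 37 ε-transitions

37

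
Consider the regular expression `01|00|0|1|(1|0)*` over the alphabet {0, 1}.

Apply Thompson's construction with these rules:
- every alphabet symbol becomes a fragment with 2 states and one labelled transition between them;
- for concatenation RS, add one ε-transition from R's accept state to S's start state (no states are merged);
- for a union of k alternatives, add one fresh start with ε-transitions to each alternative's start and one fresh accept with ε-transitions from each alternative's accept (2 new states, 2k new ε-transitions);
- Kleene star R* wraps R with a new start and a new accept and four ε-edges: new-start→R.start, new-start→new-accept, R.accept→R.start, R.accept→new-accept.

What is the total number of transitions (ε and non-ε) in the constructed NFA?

Bottom-up over the parse tree:
Each of the 8 symbol leaves contributes 1 transition (1 symbol, 0 ε).
  01 : 3 transitions (2 symbol, 1 ε)
  00 : 3 transitions (2 symbol, 1 ε)
  1|0 : 6 transitions (2 symbol, 4 ε)
  (1|0)* : 10 transitions (2 symbol, 8 ε)
  01|00|0|1|(1|0)* : 28 transitions (8 symbol, 20 ε)

28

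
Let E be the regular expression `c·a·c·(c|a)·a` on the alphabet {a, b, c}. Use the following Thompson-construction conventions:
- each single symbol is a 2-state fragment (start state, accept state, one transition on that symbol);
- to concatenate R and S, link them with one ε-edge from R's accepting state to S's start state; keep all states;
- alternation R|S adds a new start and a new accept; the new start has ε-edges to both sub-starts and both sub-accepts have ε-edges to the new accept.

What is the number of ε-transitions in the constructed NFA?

Per subexpression:
Each of the 6 symbol leaves contributes 0 ε-transitions.
  c|a = 4 ε-transitions
  c·a·c·(c|a)·a = 8 ε-transitions

8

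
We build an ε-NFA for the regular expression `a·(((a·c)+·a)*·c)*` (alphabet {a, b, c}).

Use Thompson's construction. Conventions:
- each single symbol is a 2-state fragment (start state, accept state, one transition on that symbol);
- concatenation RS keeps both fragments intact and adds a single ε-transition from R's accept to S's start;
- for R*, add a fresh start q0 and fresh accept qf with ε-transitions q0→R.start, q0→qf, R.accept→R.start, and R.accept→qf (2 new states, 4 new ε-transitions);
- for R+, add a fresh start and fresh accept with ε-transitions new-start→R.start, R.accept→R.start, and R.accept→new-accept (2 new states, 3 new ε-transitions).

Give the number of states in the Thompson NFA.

16

Bottom-up over the parse tree:
Each of the 5 symbol leaves contributes a 2-state fragment.
  a·c : 4 states
  (a·c)+ : 6 states
  (a·c)+·a : 8 states
  ((a·c)+·a)* : 10 states
  ((a·c)+·a)*·c : 12 states
  (((a·c)+·a)*·c)* : 14 states
  a·(((a·c)+·a)*·c)* : 16 states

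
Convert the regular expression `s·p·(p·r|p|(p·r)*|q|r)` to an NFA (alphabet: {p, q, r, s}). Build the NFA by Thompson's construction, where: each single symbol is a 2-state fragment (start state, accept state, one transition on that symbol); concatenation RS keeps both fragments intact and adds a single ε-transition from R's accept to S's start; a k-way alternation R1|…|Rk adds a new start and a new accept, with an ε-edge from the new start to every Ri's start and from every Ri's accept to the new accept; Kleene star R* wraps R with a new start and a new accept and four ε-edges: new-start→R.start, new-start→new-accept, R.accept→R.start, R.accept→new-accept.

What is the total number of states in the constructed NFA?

Building bottom-up:
Each of the 9 symbol leaves contributes a 2-state fragment.
  p·r = 4 states
  p·r = 4 states
  (p·r)* = 6 states
  p·r|p|(p·r)*|q|r = 18 states
  s·p·(p·r|p|(p·r)*|q|r) = 22 states

22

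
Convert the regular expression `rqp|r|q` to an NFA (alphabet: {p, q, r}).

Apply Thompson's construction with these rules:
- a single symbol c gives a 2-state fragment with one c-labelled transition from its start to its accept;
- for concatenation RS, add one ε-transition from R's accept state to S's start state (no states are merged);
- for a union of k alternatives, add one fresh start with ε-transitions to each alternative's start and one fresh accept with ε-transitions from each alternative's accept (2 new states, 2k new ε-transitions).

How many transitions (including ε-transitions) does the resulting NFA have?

13

Building bottom-up:
Each of the 5 symbol leaves contributes 1 transition (1 symbol, 0 ε).
  rqp → 5 transitions (3 symbol, 2 ε)
  rqp|r|q → 13 transitions (5 symbol, 8 ε)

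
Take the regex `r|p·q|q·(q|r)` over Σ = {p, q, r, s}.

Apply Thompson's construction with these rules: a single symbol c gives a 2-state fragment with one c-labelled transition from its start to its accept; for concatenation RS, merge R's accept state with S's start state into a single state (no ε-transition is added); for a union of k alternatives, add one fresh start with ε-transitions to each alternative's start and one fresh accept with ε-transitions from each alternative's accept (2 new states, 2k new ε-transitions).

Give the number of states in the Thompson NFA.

14

Per subexpression:
Each of the 6 symbol leaves contributes a 2-state fragment.
  p·q → 3 states
  q|r → 6 states
  q·(q|r) → 7 states
  r|p·q|q·(q|r) → 14 states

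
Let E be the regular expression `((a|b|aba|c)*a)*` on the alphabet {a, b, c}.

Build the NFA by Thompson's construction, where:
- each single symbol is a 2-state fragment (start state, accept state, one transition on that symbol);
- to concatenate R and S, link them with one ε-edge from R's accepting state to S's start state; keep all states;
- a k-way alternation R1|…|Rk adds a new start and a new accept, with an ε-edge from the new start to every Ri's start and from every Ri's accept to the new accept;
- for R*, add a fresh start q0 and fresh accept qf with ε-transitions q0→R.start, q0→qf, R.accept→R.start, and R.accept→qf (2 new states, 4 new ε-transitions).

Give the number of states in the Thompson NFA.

By structural recursion:
Each of the 7 symbol leaves contributes a 2-state fragment.
  aba — 6 states
  a|b|aba|c — 14 states
  (a|b|aba|c)* — 16 states
  (a|b|aba|c)*a — 18 states
  ((a|b|aba|c)*a)* — 20 states

20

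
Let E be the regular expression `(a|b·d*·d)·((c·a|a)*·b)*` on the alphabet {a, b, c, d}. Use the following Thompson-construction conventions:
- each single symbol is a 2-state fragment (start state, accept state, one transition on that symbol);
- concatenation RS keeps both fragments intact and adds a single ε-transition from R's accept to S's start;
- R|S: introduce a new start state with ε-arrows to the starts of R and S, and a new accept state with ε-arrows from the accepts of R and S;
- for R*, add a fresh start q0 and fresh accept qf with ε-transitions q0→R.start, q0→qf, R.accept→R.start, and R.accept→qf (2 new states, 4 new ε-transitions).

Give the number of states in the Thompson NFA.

26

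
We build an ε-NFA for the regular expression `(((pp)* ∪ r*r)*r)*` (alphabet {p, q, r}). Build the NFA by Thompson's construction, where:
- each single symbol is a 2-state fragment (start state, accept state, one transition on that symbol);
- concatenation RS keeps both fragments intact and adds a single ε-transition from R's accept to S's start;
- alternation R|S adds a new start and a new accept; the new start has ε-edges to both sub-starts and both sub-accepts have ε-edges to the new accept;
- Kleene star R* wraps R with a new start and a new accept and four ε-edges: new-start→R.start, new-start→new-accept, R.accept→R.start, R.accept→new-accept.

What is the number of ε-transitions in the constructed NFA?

23

Per subexpression:
Each of the 5 symbol leaves contributes 0 ε-transitions.
  pp = 1 ε-transition
  (pp)* = 5 ε-transitions
  r* = 4 ε-transitions
  r*r = 5 ε-transitions
  (pp)* ∪ r*r = 14 ε-transitions
  ((pp)* ∪ r*r)* = 18 ε-transitions
  ((pp)* ∪ r*r)*r = 19 ε-transitions
  (((pp)* ∪ r*r)*r)* = 23 ε-transitions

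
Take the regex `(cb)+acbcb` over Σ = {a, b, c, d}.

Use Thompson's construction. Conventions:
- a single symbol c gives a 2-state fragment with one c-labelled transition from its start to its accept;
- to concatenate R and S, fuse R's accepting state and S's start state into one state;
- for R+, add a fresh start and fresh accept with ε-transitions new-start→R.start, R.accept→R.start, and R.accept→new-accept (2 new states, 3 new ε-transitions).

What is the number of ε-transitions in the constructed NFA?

Bottom-up over the parse tree:
Each of the 7 symbol leaves contributes 0 ε-transitions.
  cb : 0 ε-transitions
  (cb)+ : 3 ε-transitions
  (cb)+acbcb : 3 ε-transitions

3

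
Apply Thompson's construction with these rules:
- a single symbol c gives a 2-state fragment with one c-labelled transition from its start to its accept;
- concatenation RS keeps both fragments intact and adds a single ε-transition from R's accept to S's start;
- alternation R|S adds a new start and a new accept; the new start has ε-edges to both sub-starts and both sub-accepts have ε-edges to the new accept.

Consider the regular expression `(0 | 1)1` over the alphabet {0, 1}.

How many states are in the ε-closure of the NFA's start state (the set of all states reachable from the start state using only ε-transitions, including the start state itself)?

3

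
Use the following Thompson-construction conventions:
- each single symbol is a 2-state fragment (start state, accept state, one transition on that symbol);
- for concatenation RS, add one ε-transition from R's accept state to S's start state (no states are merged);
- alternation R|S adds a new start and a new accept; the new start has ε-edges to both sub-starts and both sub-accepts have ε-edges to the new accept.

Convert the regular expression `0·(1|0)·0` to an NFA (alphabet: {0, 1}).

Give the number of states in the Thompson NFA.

Bottom-up over the parse tree:
Each of the 4 symbol leaves contributes a 2-state fragment.
  1|0 → 6 states
  0·(1|0)·0 → 10 states

10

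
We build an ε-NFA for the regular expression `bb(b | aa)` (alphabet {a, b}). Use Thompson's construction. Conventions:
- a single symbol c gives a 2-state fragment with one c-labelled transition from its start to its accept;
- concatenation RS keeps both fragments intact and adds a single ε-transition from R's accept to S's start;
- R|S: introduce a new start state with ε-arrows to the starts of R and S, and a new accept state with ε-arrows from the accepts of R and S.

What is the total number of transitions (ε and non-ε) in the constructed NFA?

Recursing over subexpressions:
Each of the 5 symbol leaves contributes 1 transition (1 symbol, 0 ε).
  aa = 3 transitions (2 symbol, 1 ε)
  b | aa = 8 transitions (3 symbol, 5 ε)
  bb(b | aa) = 12 transitions (5 symbol, 7 ε)

12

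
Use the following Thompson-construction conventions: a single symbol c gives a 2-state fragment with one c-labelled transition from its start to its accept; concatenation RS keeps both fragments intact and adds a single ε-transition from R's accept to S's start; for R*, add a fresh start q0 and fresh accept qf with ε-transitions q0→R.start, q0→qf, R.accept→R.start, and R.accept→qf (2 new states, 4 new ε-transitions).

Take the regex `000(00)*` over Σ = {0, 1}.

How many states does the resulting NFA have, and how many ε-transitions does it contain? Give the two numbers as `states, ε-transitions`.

12, 8

Building bottom-up:
Each of the 5 symbol leaves contributes 2 states and 0 ε-transitions.
  00 : 4 states, 1 ε-transition
  (00)* : 6 states, 5 ε-transitions
  000(00)* : 12 states, 8 ε-transitions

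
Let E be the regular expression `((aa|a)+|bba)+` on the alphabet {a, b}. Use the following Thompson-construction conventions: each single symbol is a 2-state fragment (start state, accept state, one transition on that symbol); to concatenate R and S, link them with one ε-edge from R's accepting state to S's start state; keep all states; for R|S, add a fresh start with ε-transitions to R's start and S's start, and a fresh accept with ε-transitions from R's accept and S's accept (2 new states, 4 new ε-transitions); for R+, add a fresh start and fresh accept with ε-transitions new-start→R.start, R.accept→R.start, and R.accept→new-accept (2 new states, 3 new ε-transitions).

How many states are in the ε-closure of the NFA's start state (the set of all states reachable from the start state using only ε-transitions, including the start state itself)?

7

Compute the ε-closure size of each fragment's start state recursively; a symbol fragment's start has no outgoing ε-edge, so its closure is just itself (size 1).
  aa → same as the first factor's closure: |ε-closure| = 1
  aa|a → new start ε-reaches every alternative's start; none of them accept ε, so the new accept is not reached: |ε-closure| = 1 + 1 + 1 = 3
  (aa|a)+ → |ε-closure| = 1 + 3 = 4 (the body doesn't accept ε, so the new accept is not reached)
  bba → |ε-closure| equals the left operand's closure size = 1 (its accept is not ε-reachable, so the closure stops there)
  (aa|a)+|bba → new start ε-reaches every alternative's start; none of them accept ε, so the new accept is not reached: |ε-closure| = 1 + 4 + 1 = 6
  ((aa|a)+|bba)+ → new start ε-reaches only the body's start; the new accept needs a symbol first: |ε-closure| = 1 + 6 = 7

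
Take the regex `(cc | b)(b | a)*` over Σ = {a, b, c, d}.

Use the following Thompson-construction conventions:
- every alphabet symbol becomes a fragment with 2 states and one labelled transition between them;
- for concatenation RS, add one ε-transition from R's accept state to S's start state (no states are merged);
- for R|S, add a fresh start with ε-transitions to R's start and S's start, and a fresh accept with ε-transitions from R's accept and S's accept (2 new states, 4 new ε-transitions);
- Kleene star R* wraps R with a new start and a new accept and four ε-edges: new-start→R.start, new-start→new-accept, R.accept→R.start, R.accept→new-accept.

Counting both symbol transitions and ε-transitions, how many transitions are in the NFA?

19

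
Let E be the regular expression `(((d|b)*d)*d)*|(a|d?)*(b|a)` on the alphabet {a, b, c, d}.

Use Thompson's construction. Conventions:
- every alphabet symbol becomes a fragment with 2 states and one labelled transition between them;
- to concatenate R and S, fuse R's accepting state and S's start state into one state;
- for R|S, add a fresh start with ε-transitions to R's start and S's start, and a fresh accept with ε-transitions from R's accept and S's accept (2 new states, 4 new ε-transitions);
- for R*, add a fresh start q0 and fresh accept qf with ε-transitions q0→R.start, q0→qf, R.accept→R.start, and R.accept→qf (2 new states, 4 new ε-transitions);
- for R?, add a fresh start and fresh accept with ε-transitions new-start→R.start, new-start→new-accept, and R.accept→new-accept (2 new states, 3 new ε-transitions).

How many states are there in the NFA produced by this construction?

Per subexpression:
Each of the 8 symbol leaves contributes a 2-state fragment.
  d|b = 6 states
  (d|b)* = 8 states
  (d|b)*d = 9 states
  ((d|b)*d)* = 11 states
  ((d|b)*d)*d = 12 states
  (((d|b)*d)*d)* = 14 states
  d? = 4 states
  a|d? = 8 states
  (a|d?)* = 10 states
  b|a = 6 states
  (a|d?)*(b|a) = 15 states
  (((d|b)*d)*d)*|(a|d?)*(b|a) = 31 states

31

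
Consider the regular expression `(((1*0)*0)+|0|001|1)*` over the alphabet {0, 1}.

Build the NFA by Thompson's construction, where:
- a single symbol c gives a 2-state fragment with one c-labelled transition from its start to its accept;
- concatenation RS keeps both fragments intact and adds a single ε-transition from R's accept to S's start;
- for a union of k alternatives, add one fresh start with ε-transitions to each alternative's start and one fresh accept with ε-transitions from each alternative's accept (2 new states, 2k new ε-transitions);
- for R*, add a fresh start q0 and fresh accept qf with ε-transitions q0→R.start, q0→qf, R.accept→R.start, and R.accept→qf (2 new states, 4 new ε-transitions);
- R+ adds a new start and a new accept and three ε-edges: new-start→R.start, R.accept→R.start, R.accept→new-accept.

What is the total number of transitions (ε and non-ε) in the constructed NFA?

Bottom-up over the parse tree:
Each of the 8 symbol leaves contributes 1 transition (1 symbol, 0 ε).
  1* — 5 transitions (1 symbol, 4 ε)
  1*0 — 7 transitions (2 symbol, 5 ε)
  (1*0)* — 11 transitions (2 symbol, 9 ε)
  (1*0)*0 — 13 transitions (3 symbol, 10 ε)
  ((1*0)*0)+ — 16 transitions (3 symbol, 13 ε)
  001 — 5 transitions (3 symbol, 2 ε)
  ((1*0)*0)+|0|001|1 — 31 transitions (8 symbol, 23 ε)
  (((1*0)*0)+|0|001|1)* — 35 transitions (8 symbol, 27 ε)

35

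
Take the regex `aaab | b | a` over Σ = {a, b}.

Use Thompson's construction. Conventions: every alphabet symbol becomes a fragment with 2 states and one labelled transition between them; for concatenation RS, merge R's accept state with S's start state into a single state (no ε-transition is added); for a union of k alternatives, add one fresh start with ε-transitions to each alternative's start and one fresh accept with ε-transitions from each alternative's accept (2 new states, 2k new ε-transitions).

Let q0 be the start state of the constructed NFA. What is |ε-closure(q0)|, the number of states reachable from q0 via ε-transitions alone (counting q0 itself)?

Let C(F) = |ε-closure(F.start)| within fragment F, and note whether F accepts ε. Symbol fragments have C = 1 and do not accept ε. Then:
  aaab : same as the first factor's closure: C = 1
  aaab | b | a : new start ε-reaches every alternative's start; none of them accept ε, so the new accept is not reached: C = 1 + 1 + 1 + 1 = 4

4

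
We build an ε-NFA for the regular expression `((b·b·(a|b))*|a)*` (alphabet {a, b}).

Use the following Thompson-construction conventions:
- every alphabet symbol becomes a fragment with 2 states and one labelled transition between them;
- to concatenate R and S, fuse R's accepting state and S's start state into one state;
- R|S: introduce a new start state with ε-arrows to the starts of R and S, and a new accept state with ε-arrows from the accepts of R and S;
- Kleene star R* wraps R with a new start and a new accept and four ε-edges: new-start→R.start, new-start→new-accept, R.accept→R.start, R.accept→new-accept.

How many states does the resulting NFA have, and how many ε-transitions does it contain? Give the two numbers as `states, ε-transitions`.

16, 16

Recursing over subexpressions:
Each of the 5 symbol leaves contributes 2 states and 0 ε-transitions.
  a|b — 6 states, 4 ε-transitions
  b·b·(a|b) — 8 states, 4 ε-transitions
  (b·b·(a|b))* — 10 states, 8 ε-transitions
  (b·b·(a|b))*|a — 14 states, 12 ε-transitions
  ((b·b·(a|b))*|a)* — 16 states, 16 ε-transitions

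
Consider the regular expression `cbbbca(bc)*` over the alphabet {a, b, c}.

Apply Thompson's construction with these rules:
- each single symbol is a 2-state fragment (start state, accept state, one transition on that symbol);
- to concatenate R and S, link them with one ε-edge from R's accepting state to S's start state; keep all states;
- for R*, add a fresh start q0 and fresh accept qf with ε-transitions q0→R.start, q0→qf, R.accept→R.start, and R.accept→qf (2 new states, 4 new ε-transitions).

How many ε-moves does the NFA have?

11

Recursing over subexpressions:
Each of the 8 symbol leaves contributes 0 ε-transitions.
  bc → 1 ε-transition
  (bc)* → 5 ε-transitions
  cbbbca(bc)* → 11 ε-transitions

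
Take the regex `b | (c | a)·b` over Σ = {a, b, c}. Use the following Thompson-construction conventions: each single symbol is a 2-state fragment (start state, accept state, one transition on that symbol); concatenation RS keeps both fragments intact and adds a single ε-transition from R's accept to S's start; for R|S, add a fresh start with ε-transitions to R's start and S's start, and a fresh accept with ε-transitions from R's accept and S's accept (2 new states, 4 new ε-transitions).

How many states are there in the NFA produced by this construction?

Per subexpression:
Each of the 4 symbol leaves contributes a 2-state fragment.
  c | a = 6 states
  (c | a)·b = 8 states
  b | (c | a)·b = 12 states

12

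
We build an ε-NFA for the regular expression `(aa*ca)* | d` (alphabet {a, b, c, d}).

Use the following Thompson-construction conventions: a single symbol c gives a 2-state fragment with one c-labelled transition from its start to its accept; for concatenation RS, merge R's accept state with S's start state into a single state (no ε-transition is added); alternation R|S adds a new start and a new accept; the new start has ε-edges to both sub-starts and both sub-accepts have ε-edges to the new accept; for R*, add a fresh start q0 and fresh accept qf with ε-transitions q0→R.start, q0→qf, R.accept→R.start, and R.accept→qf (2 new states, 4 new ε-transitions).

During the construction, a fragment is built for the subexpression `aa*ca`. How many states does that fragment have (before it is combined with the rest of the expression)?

7

Fragment for `aa*ca`:
Each of the 4 symbol leaves contributes a 2-state fragment.
  a* — 4 states
  aa*ca — 7 states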